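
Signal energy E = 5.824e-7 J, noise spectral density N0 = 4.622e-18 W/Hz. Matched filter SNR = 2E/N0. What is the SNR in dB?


SNR_lin = 2 * 5.824e-7 / 4.622e-18 = 2.52e11
SNR_dB = 10*log10(2.52e11) = 114.0 dB

114.0 dB


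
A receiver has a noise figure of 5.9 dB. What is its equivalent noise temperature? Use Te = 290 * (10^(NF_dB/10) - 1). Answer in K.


NF_lin = 10^(5.9/10) = 3.890451
Te = 290 * (3.890451 - 1) = 838.2 K

838.2 K


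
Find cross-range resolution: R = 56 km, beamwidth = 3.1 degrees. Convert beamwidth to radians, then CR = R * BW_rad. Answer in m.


BW_rad = 0.054105207
CR = 56000 * 0.054105207 = 3029.9 m

3029.9 m


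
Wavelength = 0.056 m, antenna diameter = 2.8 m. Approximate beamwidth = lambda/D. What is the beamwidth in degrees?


BW_rad = 0.056 / 2.8 = 0.02
BW_deg = 1.15 degrees

1.15 degrees


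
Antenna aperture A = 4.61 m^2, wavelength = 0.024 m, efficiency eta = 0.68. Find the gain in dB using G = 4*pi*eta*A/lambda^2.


G_linear = 4*pi*0.68*4.61/0.024^2 = 68390.73
G_dB = 10*log10(68390.73) = 48.3 dB

48.3 dB


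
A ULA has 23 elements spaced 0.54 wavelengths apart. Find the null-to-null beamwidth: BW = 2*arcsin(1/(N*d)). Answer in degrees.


1/(N*d) = 1/(23*0.54) = 0.080515
BW = 2*arcsin(0.080515) = 9.2 degrees

9.2 degrees


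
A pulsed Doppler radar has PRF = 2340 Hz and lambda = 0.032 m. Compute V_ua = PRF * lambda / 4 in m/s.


V_ua = 2340 * 0.032 / 4 = 18.7 m/s

18.7 m/s


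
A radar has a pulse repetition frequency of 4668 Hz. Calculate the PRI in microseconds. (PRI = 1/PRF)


PRI = 1/4668 = 0.0002142245 s = 214.2 us

214.2 us


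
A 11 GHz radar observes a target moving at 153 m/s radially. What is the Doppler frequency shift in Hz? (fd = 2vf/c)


fd = 2 * 153 * 11000000000.0 / 3e8 = 11220.0 Hz

11220.0 Hz


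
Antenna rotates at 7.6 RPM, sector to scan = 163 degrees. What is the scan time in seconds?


t = 163 / (7.6 * 360) * 60 = 3.57 s

3.57 s


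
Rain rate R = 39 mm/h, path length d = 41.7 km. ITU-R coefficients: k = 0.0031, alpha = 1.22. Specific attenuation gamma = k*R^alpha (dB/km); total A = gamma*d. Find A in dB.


gamma = 0.0031 * 39^1.22 = 0.270683 dB/km
A = 0.270683 * 41.7 = 11.29 dB

11.29 dB


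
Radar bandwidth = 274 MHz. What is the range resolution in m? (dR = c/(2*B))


dR = 3e8 / (2 * 274000000.0) = 0.55 m

0.55 m


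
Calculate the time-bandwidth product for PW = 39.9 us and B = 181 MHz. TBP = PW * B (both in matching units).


TBP = 39.9 * 181 = 7221.9

7221.9


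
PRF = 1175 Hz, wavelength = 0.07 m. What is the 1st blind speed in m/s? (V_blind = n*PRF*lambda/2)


V_blind = 1 * 1175 * 0.07 / 2 = 41.1 m/s

41.1 m/s


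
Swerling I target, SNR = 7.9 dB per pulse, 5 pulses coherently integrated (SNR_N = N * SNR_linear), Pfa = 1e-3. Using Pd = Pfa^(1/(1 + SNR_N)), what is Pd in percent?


SNR_lin = 10^(7.9/10) = 6.16595
SNR_N = 5 * 6.16595 = 30.82975
1/(1 + SNR_N) = 1/31.82975 = 0.0314171
Pd = (1e-3)^0.0314171 = 0.80491
Pd = 80.5%

80.5%


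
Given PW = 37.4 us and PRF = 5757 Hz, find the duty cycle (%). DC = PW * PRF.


DC = 37.4e-6 * 5757 * 100 = 21.53%

21.53%


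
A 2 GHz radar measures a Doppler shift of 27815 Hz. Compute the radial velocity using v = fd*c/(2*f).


v = 27815 * 3e8 / (2 * 2000000000.0) = 2086.1 m/s

2086.1 m/s


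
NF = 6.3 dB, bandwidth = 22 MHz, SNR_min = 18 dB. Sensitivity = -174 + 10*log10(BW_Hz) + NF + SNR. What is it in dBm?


10*log10(22000000.0) = 73.42
S = -174 + 73.42 + 6.3 + 18 = -76.3 dBm

-76.3 dBm


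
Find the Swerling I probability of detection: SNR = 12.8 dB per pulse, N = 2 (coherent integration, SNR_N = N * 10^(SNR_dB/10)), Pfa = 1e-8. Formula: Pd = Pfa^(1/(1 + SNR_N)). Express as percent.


SNR_lin = 10^(12.8/10) = 19.05461
SNR_N = 2 * 19.05461 = 38.10922
1/(1 + SNR_N) = 1/39.10922 = 0.0255694
Pd = (1e-8)^0.0255694 = 0.62437
Pd = 62.4%

62.4%


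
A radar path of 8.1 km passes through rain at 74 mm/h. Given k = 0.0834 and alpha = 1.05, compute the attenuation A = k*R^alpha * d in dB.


gamma = 0.0834 * 74^1.05 = 7.653487 dB/km
A = 7.653487 * 8.1 = 61.99 dB

61.99 dB


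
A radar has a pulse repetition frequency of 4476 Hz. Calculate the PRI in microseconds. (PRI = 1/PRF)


PRI = 1/4476 = 0.0002234138 s = 223.4 us

223.4 us


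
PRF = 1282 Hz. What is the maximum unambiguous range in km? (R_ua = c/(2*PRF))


R_ua = 3e8 / (2 * 1282) = 117004.7 m = 117.0 km

117.0 km


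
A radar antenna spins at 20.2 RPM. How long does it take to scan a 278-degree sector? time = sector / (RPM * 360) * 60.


t = 278 / (20.2 * 360) * 60 = 2.29 s

2.29 s


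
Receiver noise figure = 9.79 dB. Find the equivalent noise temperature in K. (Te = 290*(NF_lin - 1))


NF_lin = 10^(9.79/10) = 9.527962
Te = 290 * (9.527962 - 1) = 2473.1 K

2473.1 K


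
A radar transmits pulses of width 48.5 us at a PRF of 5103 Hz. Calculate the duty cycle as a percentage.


DC = 48.5e-6 * 5103 * 100 = 24.75%

24.75%


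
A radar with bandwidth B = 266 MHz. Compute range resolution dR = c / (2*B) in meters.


dR = 3e8 / (2 * 266000000.0) = 0.56 m

0.56 m


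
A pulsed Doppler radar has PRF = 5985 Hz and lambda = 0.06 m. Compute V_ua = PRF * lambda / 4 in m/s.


V_ua = 5985 * 0.06 / 4 = 89.8 m/s

89.8 m/s


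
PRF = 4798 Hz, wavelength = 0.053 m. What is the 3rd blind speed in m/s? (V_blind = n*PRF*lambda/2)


V_blind = 3 * 4798 * 0.053 / 2 = 381.4 m/s

381.4 m/s


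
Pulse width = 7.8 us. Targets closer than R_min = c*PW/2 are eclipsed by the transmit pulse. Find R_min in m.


R_min = 3e8 * 7.8e-6 / 2 = 1170.0 m

1170.0 m


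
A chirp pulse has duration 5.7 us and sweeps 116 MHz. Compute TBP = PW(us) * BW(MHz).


TBP = 5.7 * 116 = 661.2

661.2


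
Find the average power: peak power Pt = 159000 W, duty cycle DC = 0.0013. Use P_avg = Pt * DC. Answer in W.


P_avg = 159000 * 0.0013 = 206.7 W

206.7 W


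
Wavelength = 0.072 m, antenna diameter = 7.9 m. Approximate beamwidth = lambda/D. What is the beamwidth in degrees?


BW_rad = 0.072 / 7.9 = 0.009114
BW_deg = 0.52 degrees

0.52 degrees


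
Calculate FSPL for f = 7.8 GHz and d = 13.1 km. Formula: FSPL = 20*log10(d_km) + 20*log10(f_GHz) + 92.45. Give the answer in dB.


20*log10(13.1) = 22.35
20*log10(7.8) = 17.84
FSPL = 132.6 dB

132.6 dB


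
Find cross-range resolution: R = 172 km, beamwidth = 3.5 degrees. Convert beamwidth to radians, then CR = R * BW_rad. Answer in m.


BW_rad = 0.061086524
CR = 172000 * 0.061086524 = 10506.9 m

10506.9 m


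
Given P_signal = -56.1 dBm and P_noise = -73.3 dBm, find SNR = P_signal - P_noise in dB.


SNR = -56.1 - (-73.3) = 17.2 dB

17.2 dB


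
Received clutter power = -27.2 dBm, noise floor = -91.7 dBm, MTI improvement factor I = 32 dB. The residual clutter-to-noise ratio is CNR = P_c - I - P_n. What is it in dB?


CNR = -27.2 - 32 - (-91.7) = 32.5 dB

32.5 dB


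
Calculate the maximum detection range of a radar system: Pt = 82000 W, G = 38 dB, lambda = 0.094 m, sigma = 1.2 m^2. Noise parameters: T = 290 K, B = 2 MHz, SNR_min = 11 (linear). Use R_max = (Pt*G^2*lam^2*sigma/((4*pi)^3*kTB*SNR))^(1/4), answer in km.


G_lin = 10^(38/10) = 6309.573445
R^4 = 82000 * 6309.573445^2 * 0.094^2 * 1.2 / ((4*pi)^3 * 1.38e-23 * 290 * 2000000.0 * 11)
R^4 = 1.98117e20 m^4
R_max = (1.98117e20)^(1/4) = 118639.8 m = 118.6 km

118.6 km


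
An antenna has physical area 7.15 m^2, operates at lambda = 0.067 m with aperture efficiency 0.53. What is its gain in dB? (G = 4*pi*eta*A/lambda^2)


G_linear = 4*pi*0.53*7.15/0.067^2 = 10608.21
G_dB = 10*log10(10608.21) = 40.3 dB

40.3 dB


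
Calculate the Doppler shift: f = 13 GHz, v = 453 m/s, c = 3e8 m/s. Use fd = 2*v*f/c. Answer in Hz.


fd = 2 * 453 * 13000000000.0 / 3e8 = 39260.0 Hz

39260.0 Hz


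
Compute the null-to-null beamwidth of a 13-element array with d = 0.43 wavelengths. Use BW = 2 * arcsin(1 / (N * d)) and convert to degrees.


1/(N*d) = 1/(13*0.43) = 0.178891
BW = 2*arcsin(0.178891) = 20.6 degrees

20.6 degrees


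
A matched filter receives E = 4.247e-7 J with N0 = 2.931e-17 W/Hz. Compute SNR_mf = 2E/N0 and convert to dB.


SNR_lin = 2 * 4.247e-7 / 2.931e-17 = 2.898e10
SNR_dB = 10*log10(2.898e10) = 104.6 dB

104.6 dB


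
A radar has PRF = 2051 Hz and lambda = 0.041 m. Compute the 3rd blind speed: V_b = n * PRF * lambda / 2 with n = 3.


V_blind = 3 * 2051 * 0.041 / 2 = 126.1 m/s

126.1 m/s


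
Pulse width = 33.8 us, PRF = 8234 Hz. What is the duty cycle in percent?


DC = 33.8e-6 * 8234 * 100 = 27.83%

27.83%


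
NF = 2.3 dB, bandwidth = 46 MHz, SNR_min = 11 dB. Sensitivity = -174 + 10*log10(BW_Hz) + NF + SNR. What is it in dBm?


10*log10(46000000.0) = 76.63
S = -174 + 76.63 + 2.3 + 11 = -84.1 dBm

-84.1 dBm


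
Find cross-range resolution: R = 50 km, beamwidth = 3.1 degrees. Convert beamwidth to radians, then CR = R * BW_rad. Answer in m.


BW_rad = 0.054105207
CR = 50000 * 0.054105207 = 2705.3 m

2705.3 m


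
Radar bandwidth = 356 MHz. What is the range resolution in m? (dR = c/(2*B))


dR = 3e8 / (2 * 356000000.0) = 0.42 m

0.42 m


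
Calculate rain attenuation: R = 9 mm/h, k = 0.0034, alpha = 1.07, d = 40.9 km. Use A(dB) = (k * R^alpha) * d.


gamma = 0.0034 * 9^1.07 = 0.035688 dB/km
A = 0.035688 * 40.9 = 1.46 dB

1.46 dB


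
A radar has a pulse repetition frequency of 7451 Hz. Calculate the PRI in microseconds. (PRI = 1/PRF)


PRI = 1/7451 = 0.0001342102 s = 134.2 us

134.2 us


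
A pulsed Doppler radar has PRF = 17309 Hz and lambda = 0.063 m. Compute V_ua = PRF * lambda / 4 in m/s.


V_ua = 17309 * 0.063 / 4 = 272.6 m/s

272.6 m/s


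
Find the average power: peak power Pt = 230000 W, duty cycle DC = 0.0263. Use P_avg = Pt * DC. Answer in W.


P_avg = 230000 * 0.0263 = 6049.0 W

6049.0 W


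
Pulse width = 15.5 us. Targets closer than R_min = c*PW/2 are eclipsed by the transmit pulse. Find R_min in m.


R_min = 3e8 * 15.5e-6 / 2 = 2325.0 m

2325.0 m


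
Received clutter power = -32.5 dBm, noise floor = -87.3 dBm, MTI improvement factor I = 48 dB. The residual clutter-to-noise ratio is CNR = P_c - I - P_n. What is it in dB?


CNR = -32.5 - 48 - (-87.3) = 6.8 dB

6.8 dB


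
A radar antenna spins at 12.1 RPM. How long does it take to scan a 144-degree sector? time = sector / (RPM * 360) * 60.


t = 144 / (12.1 * 360) * 60 = 1.98 s

1.98 s


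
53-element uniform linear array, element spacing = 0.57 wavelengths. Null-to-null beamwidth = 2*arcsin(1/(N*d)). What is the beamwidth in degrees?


1/(N*d) = 1/(53*0.57) = 0.033102
BW = 2*arcsin(0.033102) = 3.8 degrees

3.8 degrees


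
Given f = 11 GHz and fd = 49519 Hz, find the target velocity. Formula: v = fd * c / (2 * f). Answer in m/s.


v = 49519 * 3e8 / (2 * 11000000000.0) = 675.3 m/s

675.3 m/s


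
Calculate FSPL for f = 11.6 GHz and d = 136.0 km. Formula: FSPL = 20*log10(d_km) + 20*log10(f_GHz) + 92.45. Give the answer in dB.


20*log10(136.0) = 42.67
20*log10(11.6) = 21.29
FSPL = 156.4 dB

156.4 dB


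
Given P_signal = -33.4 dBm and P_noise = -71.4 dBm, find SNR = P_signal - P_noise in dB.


SNR = -33.4 - (-71.4) = 38.0 dB

38.0 dB


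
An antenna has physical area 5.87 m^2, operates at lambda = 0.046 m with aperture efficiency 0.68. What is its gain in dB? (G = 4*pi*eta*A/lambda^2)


G_linear = 4*pi*0.68*5.87/0.046^2 = 23705.07
G_dB = 10*log10(23705.07) = 43.7 dB

43.7 dB


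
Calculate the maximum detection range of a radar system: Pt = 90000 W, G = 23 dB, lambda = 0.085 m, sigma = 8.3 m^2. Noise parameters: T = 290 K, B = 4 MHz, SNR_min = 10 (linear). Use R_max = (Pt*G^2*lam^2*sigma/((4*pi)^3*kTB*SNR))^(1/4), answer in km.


G_lin = 10^(23/10) = 199.526231
R^4 = 90000 * 199.526231^2 * 0.085^2 * 8.3 / ((4*pi)^3 * 1.38e-23 * 290 * 4000000.0 * 10)
R^4 = 6.76382e17 m^4
R_max = (6.76382e17)^(1/4) = 28677.9 m = 28.7 km

28.7 km


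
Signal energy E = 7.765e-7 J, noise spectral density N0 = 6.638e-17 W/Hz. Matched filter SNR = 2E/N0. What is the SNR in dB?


SNR_lin = 2 * 7.765e-7 / 6.638e-17 = 2.34e10
SNR_dB = 10*log10(2.34e10) = 103.7 dB

103.7 dB


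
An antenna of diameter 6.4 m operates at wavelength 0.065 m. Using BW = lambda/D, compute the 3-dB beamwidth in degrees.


BW_rad = 0.065 / 6.4 = 0.010156
BW_deg = 0.58 degrees

0.58 degrees


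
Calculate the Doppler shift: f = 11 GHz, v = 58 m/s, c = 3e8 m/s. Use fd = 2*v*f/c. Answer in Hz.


fd = 2 * 58 * 11000000000.0 / 3e8 = 4253.3 Hz

4253.3 Hz


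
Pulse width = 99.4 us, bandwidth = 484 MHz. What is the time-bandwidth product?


TBP = 99.4 * 484 = 48109.6

48109.6


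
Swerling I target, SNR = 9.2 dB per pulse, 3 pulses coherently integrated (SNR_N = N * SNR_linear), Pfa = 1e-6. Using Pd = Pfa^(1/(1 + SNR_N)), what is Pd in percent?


SNR_lin = 10^(9.2/10) = 8.31764
SNR_N = 3 * 8.31764 = 24.95292
1/(1 + SNR_N) = 1/25.95292 = 0.0385313
Pd = (1e-6)^0.0385313 = 0.58724
Pd = 58.7%

58.7%


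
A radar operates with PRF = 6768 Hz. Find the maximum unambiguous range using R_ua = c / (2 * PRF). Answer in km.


R_ua = 3e8 / (2 * 6768) = 22163.1 m = 22.2 km

22.2 km


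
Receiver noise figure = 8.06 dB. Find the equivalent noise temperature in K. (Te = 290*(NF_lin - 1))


NF_lin = 10^(8.06/10) = 6.397348
Te = 290 * (6.397348 - 1) = 1565.2 K

1565.2 K


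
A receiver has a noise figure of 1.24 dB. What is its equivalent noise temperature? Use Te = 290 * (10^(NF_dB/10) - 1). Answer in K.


NF_lin = 10^(1.24/10) = 1.330454
Te = 290 * (1.330454 - 1) = 95.8 K

95.8 K


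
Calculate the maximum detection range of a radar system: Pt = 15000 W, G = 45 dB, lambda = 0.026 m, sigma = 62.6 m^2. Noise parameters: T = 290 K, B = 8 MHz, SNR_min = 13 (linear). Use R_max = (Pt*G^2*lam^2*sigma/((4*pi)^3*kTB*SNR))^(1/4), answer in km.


G_lin = 10^(45/10) = 31622.776602
R^4 = 15000 * 31622.776602^2 * 0.026^2 * 62.6 / ((4*pi)^3 * 1.38e-23 * 290 * 8000000.0 * 13)
R^4 = 7.6855e20 m^4
R_max = (7.6855e20)^(1/4) = 166501.5 m = 166.5 km

166.5 km


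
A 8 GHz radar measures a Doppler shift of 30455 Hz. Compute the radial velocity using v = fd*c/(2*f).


v = 30455 * 3e8 / (2 * 8000000000.0) = 571.0 m/s

571.0 m/s


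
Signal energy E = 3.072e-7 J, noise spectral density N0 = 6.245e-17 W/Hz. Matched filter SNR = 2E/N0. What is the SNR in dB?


SNR_lin = 2 * 3.072e-7 / 6.245e-17 = 9.838e9
SNR_dB = 10*log10(9.838e9) = 99.9 dB

99.9 dB


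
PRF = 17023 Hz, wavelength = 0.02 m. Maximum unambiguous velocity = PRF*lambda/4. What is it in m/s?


V_ua = 17023 * 0.02 / 4 = 85.1 m/s

85.1 m/s


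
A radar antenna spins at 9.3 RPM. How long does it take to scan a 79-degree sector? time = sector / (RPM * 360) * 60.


t = 79 / (9.3 * 360) * 60 = 1.42 s

1.42 s


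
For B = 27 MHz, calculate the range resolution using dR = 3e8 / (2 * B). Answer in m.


dR = 3e8 / (2 * 27000000.0) = 5.56 m

5.56 m


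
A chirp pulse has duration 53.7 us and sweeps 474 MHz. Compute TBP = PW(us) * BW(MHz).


TBP = 53.7 * 474 = 25453.8

25453.8


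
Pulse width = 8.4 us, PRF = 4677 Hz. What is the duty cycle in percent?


DC = 8.4e-6 * 4677 * 100 = 3.93%

3.93%


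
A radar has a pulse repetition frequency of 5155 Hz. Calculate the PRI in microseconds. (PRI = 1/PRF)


PRI = 1/5155 = 0.0001939864 s = 194.0 us

194.0 us


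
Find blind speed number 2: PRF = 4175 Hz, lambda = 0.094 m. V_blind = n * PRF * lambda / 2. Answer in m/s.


V_blind = 2 * 4175 * 0.094 / 2 = 392.5 m/s

392.5 m/s


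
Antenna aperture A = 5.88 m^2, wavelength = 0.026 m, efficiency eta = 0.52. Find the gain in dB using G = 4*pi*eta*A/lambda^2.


G_linear = 4*pi*0.52*5.88/0.026^2 = 56838.66
G_dB = 10*log10(56838.66) = 47.5 dB

47.5 dB


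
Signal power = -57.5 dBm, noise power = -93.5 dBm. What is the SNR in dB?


SNR = -57.5 - (-93.5) = 36.0 dB

36.0 dB


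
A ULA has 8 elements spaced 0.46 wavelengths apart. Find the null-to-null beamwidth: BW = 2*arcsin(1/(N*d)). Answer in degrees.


1/(N*d) = 1/(8*0.46) = 0.271739
BW = 2*arcsin(0.271739) = 31.5 degrees

31.5 degrees


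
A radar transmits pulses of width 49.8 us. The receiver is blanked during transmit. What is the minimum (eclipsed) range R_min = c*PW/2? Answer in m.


R_min = 3e8 * 49.8e-6 / 2 = 7470.0 m

7470.0 m


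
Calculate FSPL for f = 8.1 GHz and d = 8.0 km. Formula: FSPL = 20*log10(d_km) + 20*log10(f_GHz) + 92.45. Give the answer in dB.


20*log10(8.0) = 18.06
20*log10(8.1) = 18.17
FSPL = 128.7 dB

128.7 dB


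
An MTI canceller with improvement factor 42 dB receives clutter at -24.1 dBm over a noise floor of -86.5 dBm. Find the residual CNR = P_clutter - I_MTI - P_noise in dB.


CNR = -24.1 - 42 - (-86.5) = 20.4 dB

20.4 dB


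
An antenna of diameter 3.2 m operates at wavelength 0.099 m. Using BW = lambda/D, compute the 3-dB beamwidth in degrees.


BW_rad = 0.099 / 3.2 = 0.030937
BW_deg = 1.77 degrees

1.77 degrees


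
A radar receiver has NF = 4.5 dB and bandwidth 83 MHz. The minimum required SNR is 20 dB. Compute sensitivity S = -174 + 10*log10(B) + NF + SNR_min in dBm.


10*log10(83000000.0) = 79.19
S = -174 + 79.19 + 4.5 + 20 = -70.3 dBm

-70.3 dBm


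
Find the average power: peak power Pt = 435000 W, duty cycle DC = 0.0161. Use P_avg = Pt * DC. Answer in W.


P_avg = 435000 * 0.0161 = 7003.5 W

7003.5 W


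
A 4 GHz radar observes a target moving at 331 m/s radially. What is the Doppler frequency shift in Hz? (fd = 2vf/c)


fd = 2 * 331 * 4000000000.0 / 3e8 = 8826.7 Hz

8826.7 Hz


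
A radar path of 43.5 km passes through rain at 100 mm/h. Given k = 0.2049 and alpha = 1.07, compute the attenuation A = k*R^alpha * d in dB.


gamma = 0.2049 * 100^1.07 = 28.284074 dB/km
A = 28.284074 * 43.5 = 1230.36 dB

1230.36 dB


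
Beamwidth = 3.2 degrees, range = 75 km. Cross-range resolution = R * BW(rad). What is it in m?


BW_rad = 0.055850536
CR = 75000 * 0.055850536 = 4188.8 m

4188.8 m


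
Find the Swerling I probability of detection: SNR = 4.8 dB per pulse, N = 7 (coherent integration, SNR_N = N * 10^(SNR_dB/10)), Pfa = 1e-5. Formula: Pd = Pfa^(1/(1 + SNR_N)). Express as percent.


SNR_lin = 10^(4.8/10) = 3.01995
SNR_N = 7 * 3.01995 = 21.13965
1/(1 + SNR_N) = 1/22.13965 = 0.0451678
Pd = (1e-5)^0.0451678 = 0.59451
Pd = 59.5%

59.5%


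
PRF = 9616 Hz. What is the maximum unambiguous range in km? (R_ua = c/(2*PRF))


R_ua = 3e8 / (2 * 9616) = 15599.0 m = 15.6 km

15.6 km


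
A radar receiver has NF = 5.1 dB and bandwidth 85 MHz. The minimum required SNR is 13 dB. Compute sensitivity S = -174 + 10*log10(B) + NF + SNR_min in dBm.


10*log10(85000000.0) = 79.29
S = -174 + 79.29 + 5.1 + 13 = -76.6 dBm

-76.6 dBm


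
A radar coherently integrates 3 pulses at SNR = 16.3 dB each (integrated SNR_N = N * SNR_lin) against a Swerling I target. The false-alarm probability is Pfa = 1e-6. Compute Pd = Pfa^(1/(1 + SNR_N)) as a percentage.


SNR_lin = 10^(16.3/10) = 42.65795
SNR_N = 3 * 42.65795 = 127.97385
1/(1 + SNR_N) = 1/128.97385 = 0.0077535
Pd = (1e-6)^0.0077535 = 0.89842
Pd = 89.8%

89.8%


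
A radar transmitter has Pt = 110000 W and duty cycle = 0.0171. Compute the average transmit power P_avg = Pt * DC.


P_avg = 110000 * 0.0171 = 1881.0 W

1881.0 W


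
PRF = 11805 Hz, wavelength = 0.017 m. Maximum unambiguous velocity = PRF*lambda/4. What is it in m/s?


V_ua = 11805 * 0.017 / 4 = 50.2 m/s

50.2 m/s


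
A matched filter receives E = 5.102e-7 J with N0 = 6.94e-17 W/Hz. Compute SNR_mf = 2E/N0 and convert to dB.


SNR_lin = 2 * 5.102e-7 / 6.94e-17 = 1.47e10
SNR_dB = 10*log10(1.47e10) = 101.7 dB

101.7 dB


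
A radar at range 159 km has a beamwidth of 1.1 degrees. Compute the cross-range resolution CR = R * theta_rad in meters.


BW_rad = 0.019198622
CR = 159000 * 0.019198622 = 3052.6 m

3052.6 m


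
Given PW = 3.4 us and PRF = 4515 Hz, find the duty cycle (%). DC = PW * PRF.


DC = 3.4e-6 * 4515 * 100 = 1.54%

1.54%


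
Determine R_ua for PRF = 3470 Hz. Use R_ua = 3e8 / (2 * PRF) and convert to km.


R_ua = 3e8 / (2 * 3470) = 43227.7 m = 43.2 km

43.2 km


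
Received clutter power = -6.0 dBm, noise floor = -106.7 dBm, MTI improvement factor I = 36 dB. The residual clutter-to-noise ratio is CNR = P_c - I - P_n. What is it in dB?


CNR = -6.0 - 36 - (-106.7) = 64.7 dB

64.7 dB


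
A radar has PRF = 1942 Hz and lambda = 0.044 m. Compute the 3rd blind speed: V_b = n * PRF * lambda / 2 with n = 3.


V_blind = 3 * 1942 * 0.044 / 2 = 128.2 m/s

128.2 m/s


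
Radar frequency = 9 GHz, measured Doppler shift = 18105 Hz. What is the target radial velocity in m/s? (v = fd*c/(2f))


v = 18105 * 3e8 / (2 * 9000000000.0) = 301.8 m/s

301.8 m/s


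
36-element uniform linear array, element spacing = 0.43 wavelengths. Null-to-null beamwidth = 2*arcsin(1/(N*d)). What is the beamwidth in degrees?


1/(N*d) = 1/(36*0.43) = 0.064599
BW = 2*arcsin(0.064599) = 7.4 degrees

7.4 degrees


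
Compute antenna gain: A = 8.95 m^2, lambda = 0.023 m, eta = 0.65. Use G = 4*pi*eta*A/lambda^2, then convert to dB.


G_linear = 4*pi*0.65*8.95/0.023^2 = 138194.44
G_dB = 10*log10(138194.44) = 51.4 dB

51.4 dB


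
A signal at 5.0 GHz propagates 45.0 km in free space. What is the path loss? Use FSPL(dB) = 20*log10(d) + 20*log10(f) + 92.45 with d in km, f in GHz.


20*log10(45.0) = 33.06
20*log10(5.0) = 13.98
FSPL = 139.5 dB

139.5 dB


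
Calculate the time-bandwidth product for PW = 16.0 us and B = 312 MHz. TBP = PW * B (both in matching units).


TBP = 16.0 * 312 = 4992.0

4992.0


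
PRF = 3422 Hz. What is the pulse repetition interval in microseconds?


PRI = 1/3422 = 0.0002922268 s = 292.2 us

292.2 us


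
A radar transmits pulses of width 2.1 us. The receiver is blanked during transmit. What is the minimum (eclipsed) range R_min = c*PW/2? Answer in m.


R_min = 3e8 * 2.1e-6 / 2 = 315.0 m

315.0 m


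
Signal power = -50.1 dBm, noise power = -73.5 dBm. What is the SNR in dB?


SNR = -50.1 - (-73.5) = 23.4 dB

23.4 dB


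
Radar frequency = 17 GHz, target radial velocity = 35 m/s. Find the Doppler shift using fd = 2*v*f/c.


fd = 2 * 35 * 17000000000.0 / 3e8 = 3966.7 Hz

3966.7 Hz


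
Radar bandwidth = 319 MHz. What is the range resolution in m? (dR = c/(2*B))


dR = 3e8 / (2 * 319000000.0) = 0.47 m

0.47 m


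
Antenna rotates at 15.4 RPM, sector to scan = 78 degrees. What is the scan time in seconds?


t = 78 / (15.4 * 360) * 60 = 0.84 s

0.84 s


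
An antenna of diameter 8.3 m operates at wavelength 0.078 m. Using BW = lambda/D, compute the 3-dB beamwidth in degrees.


BW_rad = 0.078 / 8.3 = 0.009398
BW_deg = 0.54 degrees

0.54 degrees


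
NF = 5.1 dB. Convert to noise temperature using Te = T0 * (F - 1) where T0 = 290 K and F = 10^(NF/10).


NF_lin = 10^(5.1/10) = 3.235937
Te = 290 * (3.235937 - 1) = 648.4 K

648.4 K


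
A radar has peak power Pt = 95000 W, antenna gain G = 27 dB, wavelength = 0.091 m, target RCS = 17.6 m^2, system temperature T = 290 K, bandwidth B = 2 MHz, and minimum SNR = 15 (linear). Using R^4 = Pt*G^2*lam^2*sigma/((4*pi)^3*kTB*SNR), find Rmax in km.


G_lin = 10^(27/10) = 501.187234
R^4 = 95000 * 501.187234^2 * 0.091^2 * 17.6 / ((4*pi)^3 * 1.38e-23 * 290 * 2000000.0 * 15)
R^4 = 1.45979e19 m^4
R_max = (1.45979e19)^(1/4) = 61812.0 m = 61.8 km

61.8 km


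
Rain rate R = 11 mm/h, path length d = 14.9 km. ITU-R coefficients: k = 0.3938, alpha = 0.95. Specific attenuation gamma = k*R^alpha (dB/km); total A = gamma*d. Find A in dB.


gamma = 0.3938 * 11^0.95 = 3.842366 dB/km
A = 3.842366 * 14.9 = 57.25 dB

57.25 dB


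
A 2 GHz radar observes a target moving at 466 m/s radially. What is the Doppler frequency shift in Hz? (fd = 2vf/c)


fd = 2 * 466 * 2000000000.0 / 3e8 = 6213.3 Hz

6213.3 Hz


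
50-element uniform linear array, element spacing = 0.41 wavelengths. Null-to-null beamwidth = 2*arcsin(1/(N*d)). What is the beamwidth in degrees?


1/(N*d) = 1/(50*0.41) = 0.04878
BW = 2*arcsin(0.04878) = 5.6 degrees

5.6 degrees


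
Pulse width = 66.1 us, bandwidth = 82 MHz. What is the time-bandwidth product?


TBP = 66.1 * 82 = 5420.2

5420.2


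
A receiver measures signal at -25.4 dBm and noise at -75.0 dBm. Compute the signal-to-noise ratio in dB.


SNR = -25.4 - (-75.0) = 49.6 dB

49.6 dB


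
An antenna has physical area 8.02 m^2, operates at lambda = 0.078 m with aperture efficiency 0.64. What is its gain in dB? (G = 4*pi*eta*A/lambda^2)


G_linear = 4*pi*0.64*8.02/0.078^2 = 10601.69
G_dB = 10*log10(10601.69) = 40.3 dB

40.3 dB


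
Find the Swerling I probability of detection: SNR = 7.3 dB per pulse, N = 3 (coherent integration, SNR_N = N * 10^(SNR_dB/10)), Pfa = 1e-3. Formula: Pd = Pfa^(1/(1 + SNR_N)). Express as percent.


SNR_lin = 10^(7.3/10) = 5.37032
SNR_N = 3 * 5.37032 = 16.11096
1/(1 + SNR_N) = 1/17.11096 = 0.0584421
Pd = (1e-3)^0.0584421 = 0.66784
Pd = 66.8%

66.8%


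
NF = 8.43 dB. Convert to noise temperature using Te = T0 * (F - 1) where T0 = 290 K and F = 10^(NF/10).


NF_lin = 10^(8.43/10) = 6.966265
Te = 290 * (6.966265 - 1) = 1730.2 K

1730.2 K


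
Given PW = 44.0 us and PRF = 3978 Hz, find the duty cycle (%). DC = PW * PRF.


DC = 44.0e-6 * 3978 * 100 = 17.5%

17.5%


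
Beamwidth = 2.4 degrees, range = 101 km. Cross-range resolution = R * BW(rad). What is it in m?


BW_rad = 0.041887902
CR = 101000 * 0.041887902 = 4230.7 m

4230.7 m


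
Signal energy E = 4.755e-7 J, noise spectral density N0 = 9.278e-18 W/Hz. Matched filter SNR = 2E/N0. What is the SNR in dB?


SNR_lin = 2 * 4.755e-7 / 9.278e-18 = 1.025e11
SNR_dB = 10*log10(1.025e11) = 110.1 dB

110.1 dB


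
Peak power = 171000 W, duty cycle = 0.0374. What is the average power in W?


P_avg = 171000 * 0.0374 = 6395.4 W

6395.4 W


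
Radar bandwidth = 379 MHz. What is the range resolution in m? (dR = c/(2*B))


dR = 3e8 / (2 * 379000000.0) = 0.4 m

0.4 m


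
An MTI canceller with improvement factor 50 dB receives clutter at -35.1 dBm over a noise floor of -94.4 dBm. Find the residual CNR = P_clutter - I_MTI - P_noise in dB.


CNR = -35.1 - 50 - (-94.4) = 9.3 dB

9.3 dB


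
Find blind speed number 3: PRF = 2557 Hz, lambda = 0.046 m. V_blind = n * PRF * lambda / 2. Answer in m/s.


V_blind = 3 * 2557 * 0.046 / 2 = 176.4 m/s

176.4 m/s


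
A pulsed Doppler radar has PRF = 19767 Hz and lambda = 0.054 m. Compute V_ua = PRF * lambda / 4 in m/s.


V_ua = 19767 * 0.054 / 4 = 266.9 m/s

266.9 m/s


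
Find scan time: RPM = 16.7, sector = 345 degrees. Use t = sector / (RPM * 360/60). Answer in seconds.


t = 345 / (16.7 * 360) * 60 = 3.44 s

3.44 s


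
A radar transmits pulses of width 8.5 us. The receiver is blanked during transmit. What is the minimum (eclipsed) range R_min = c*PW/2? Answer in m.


R_min = 3e8 * 8.5e-6 / 2 = 1275.0 m

1275.0 m


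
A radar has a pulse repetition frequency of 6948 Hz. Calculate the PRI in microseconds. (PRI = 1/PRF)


PRI = 1/6948 = 0.0001439263 s = 143.9 us

143.9 us


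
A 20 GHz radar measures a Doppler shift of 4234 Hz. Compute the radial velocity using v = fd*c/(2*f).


v = 4234 * 3e8 / (2 * 20000000000.0) = 31.8 m/s

31.8 m/s


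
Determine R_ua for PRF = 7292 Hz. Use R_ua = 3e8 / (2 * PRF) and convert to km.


R_ua = 3e8 / (2 * 7292) = 20570.5 m = 20.6 km

20.6 km


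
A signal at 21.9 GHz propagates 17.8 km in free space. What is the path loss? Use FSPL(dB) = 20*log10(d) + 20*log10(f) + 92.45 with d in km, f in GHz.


20*log10(17.8) = 25.01
20*log10(21.9) = 26.81
FSPL = 144.3 dB

144.3 dB


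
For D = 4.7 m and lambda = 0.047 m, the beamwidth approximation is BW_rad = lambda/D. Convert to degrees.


BW_rad = 0.047 / 4.7 = 0.01
BW_deg = 0.57 degrees

0.57 degrees


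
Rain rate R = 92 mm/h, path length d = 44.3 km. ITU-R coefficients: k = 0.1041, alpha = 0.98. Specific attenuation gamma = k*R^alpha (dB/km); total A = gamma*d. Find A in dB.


gamma = 0.1041 * 92^0.98 = 8.749088 dB/km
A = 8.749088 * 44.3 = 387.58 dB

387.58 dB


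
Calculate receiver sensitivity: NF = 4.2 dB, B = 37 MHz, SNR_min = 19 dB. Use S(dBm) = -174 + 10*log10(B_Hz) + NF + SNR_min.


10*log10(37000000.0) = 75.68
S = -174 + 75.68 + 4.2 + 19 = -75.1 dBm

-75.1 dBm


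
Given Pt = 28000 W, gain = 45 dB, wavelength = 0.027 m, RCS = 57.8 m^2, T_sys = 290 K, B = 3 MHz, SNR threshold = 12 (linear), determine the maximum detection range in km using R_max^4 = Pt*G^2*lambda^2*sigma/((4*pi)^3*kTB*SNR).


G_lin = 10^(45/10) = 31622.776602
R^4 = 28000 * 31622.776602^2 * 0.027^2 * 57.8 / ((4*pi)^3 * 1.38e-23 * 290 * 3000000.0 * 12)
R^4 = 4.12671e21 m^4
R_max = (4.12671e21)^(1/4) = 253455.1 m = 253.5 km

253.5 km


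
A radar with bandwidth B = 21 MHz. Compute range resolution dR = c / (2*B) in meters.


dR = 3e8 / (2 * 21000000.0) = 7.14 m

7.14 m


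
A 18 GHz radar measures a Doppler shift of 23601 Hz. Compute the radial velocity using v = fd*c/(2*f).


v = 23601 * 3e8 / (2 * 18000000000.0) = 196.7 m/s

196.7 m/s


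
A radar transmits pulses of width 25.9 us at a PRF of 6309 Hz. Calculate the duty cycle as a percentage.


DC = 25.9e-6 * 6309 * 100 = 16.34%

16.34%


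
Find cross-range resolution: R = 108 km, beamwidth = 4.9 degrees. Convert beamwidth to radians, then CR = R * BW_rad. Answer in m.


BW_rad = 0.085521133
CR = 108000 * 0.085521133 = 9236.3 m

9236.3 m


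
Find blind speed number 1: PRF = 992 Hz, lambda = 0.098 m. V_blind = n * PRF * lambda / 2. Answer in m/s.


V_blind = 1 * 992 * 0.098 / 2 = 48.6 m/s

48.6 m/s


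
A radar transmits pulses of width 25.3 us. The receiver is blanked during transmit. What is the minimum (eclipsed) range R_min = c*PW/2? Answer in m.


R_min = 3e8 * 25.3e-6 / 2 = 3795.0 m

3795.0 m


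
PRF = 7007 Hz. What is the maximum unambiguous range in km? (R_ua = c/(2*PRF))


R_ua = 3e8 / (2 * 7007) = 21407.2 m = 21.4 km

21.4 km


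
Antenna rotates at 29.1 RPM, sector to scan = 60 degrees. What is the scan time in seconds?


t = 60 / (29.1 * 360) * 60 = 0.34 s

0.34 s


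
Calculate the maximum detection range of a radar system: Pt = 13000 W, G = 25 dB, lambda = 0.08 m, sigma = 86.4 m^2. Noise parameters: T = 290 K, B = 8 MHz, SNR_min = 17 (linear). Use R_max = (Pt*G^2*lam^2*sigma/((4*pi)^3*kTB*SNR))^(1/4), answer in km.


G_lin = 10^(25/10) = 316.227766
R^4 = 13000 * 316.227766^2 * 0.08^2 * 86.4 / ((4*pi)^3 * 1.38e-23 * 290 * 8000000.0 * 17)
R^4 = 6.65567e17 m^4
R_max = (6.65567e17)^(1/4) = 28562.6 m = 28.6 km

28.6 km


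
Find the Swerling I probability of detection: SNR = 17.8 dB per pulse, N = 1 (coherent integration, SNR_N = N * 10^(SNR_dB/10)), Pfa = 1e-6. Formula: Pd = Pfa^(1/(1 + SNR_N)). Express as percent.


SNR_lin = 10^(17.8/10) = 60.25596
SNR_N = 1 * 60.25596 = 60.25596
1/(1 + SNR_N) = 1/61.25596 = 0.0163249
Pd = (1e-6)^0.0163249 = 0.79809
Pd = 79.8%

79.8%


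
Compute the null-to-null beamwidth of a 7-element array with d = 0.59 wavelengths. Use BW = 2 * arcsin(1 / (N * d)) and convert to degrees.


1/(N*d) = 1/(7*0.59) = 0.242131
BW = 2*arcsin(0.242131) = 28.0 degrees

28.0 degrees


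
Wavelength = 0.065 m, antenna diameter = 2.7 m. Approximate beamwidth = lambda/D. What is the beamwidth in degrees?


BW_rad = 0.065 / 2.7 = 0.024074
BW_deg = 1.38 degrees

1.38 degrees


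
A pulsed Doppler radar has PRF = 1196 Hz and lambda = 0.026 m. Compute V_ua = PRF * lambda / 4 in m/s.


V_ua = 1196 * 0.026 / 4 = 7.8 m/s

7.8 m/s


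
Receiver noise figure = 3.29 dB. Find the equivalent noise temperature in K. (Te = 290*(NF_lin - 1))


NF_lin = 10^(3.29/10) = 2.133045
Te = 290 * (2.133045 - 1) = 328.6 K

328.6 K


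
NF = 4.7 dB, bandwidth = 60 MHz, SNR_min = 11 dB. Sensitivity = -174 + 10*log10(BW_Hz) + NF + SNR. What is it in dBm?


10*log10(60000000.0) = 77.78
S = -174 + 77.78 + 4.7 + 11 = -80.5 dBm

-80.5 dBm


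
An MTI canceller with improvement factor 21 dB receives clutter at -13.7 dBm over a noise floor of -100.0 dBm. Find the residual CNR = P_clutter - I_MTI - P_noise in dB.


CNR = -13.7 - 21 - (-100.0) = 65.3 dB

65.3 dB


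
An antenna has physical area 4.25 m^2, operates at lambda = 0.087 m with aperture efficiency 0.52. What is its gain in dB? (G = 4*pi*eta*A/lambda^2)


G_linear = 4*pi*0.52*4.25/0.087^2 = 3669.13
G_dB = 10*log10(3669.13) = 35.6 dB

35.6 dB


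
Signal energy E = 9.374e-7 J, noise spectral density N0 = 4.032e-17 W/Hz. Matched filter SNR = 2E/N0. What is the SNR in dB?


SNR_lin = 2 * 9.374e-7 / 4.032e-17 = 4.65e10
SNR_dB = 10*log10(4.65e10) = 106.7 dB

106.7 dB


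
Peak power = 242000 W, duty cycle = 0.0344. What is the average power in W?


P_avg = 242000 * 0.0344 = 8324.8 W

8324.8 W


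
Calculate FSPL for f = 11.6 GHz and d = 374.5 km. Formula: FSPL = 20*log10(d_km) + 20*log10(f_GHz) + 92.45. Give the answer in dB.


20*log10(374.5) = 51.47
20*log10(11.6) = 21.29
FSPL = 165.2 dB

165.2 dB


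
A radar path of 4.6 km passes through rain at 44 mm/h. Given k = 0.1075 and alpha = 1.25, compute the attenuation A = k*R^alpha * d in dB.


gamma = 0.1075 * 44^1.25 = 12.18216 dB/km
A = 12.18216 * 4.6 = 56.04 dB

56.04 dB


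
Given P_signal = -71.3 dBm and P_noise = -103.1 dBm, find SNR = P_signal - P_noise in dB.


SNR = -71.3 - (-103.1) = 31.8 dB

31.8 dB


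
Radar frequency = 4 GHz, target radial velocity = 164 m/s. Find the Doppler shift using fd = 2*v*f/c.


fd = 2 * 164 * 4000000000.0 / 3e8 = 4373.3 Hz

4373.3 Hz


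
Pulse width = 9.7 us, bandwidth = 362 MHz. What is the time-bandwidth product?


TBP = 9.7 * 362 = 3511.4

3511.4


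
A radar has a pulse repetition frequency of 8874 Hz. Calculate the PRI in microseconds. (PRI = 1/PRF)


PRI = 1/8874 = 0.0001126888 s = 112.7 us

112.7 us


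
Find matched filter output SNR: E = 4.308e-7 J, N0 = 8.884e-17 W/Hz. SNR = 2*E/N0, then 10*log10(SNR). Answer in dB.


SNR_lin = 2 * 4.308e-7 / 8.884e-17 = 9.698e9
SNR_dB = 10*log10(9.698e9) = 99.9 dB

99.9 dB


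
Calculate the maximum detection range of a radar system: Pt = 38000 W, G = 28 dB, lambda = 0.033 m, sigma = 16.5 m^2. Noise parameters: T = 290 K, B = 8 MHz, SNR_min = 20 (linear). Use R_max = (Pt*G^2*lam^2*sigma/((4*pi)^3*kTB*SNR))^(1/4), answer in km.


G_lin = 10^(28/10) = 630.957344
R^4 = 38000 * 630.957344^2 * 0.033^2 * 16.5 / ((4*pi)^3 * 1.38e-23 * 290 * 8000000.0 * 20)
R^4 = 2.13929e17 m^4
R_max = (2.13929e17)^(1/4) = 21506.4 m = 21.5 km

21.5 km


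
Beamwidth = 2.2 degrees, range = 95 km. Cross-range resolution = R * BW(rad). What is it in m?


BW_rad = 0.038397244
CR = 95000 * 0.038397244 = 3647.7 m

3647.7 m


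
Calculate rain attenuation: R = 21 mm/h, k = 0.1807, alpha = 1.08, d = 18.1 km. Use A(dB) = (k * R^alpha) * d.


gamma = 0.1807 * 21^1.08 = 4.841222 dB/km
A = 4.841222 * 18.1 = 87.63 dB

87.63 dB


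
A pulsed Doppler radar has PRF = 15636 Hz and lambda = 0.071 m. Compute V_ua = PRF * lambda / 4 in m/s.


V_ua = 15636 * 0.071 / 4 = 277.5 m/s

277.5 m/s


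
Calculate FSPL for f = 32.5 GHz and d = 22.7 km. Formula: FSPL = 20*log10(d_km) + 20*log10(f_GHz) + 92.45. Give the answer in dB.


20*log10(22.7) = 27.12
20*log10(32.5) = 30.24
FSPL = 149.8 dB

149.8 dB


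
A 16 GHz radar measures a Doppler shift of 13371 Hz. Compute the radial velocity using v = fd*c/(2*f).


v = 13371 * 3e8 / (2 * 16000000000.0) = 125.4 m/s

125.4 m/s


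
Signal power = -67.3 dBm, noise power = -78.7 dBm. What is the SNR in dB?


SNR = -67.3 - (-78.7) = 11.4 dB

11.4 dB


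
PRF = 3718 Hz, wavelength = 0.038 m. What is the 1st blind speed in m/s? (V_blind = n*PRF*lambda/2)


V_blind = 1 * 3718 * 0.038 / 2 = 70.6 m/s

70.6 m/s


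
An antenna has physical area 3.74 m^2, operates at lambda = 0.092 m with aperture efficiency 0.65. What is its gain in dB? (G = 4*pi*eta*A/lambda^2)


G_linear = 4*pi*0.65*3.74/0.092^2 = 3609.27
G_dB = 10*log10(3609.27) = 35.6 dB

35.6 dB


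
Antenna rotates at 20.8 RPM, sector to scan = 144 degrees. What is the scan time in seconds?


t = 144 / (20.8 * 360) * 60 = 1.15 s

1.15 s


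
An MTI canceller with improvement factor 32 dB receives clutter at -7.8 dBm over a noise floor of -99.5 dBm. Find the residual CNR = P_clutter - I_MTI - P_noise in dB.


CNR = -7.8 - 32 - (-99.5) = 59.7 dB

59.7 dB


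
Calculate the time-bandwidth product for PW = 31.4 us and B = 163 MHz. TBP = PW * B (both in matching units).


TBP = 31.4 * 163 = 5118.2

5118.2


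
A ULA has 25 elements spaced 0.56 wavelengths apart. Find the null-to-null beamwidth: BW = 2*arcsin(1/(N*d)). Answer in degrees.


1/(N*d) = 1/(25*0.56) = 0.071429
BW = 2*arcsin(0.071429) = 8.2 degrees

8.2 degrees


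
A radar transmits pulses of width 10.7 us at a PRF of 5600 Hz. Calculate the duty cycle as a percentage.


DC = 10.7e-6 * 5600 * 100 = 5.99%

5.99%


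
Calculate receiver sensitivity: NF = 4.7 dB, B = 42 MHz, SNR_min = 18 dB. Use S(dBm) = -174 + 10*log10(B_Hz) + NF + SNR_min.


10*log10(42000000.0) = 76.23
S = -174 + 76.23 + 4.7 + 18 = -75.1 dBm

-75.1 dBm


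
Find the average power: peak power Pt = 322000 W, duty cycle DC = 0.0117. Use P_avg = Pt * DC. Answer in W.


P_avg = 322000 * 0.0117 = 3767.4 W

3767.4 W


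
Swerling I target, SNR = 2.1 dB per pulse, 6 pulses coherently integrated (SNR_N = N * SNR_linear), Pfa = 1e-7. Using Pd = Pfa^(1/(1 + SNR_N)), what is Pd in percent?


SNR_lin = 10^(2.1/10) = 1.62181
SNR_N = 6 * 1.62181 = 9.73086
1/(1 + SNR_N) = 1/10.73086 = 0.0931892
Pd = (1e-7)^0.0931892 = 0.22268
Pd = 22.3%

22.3%


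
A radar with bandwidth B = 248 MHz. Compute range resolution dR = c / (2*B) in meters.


dR = 3e8 / (2 * 248000000.0) = 0.6 m

0.6 m


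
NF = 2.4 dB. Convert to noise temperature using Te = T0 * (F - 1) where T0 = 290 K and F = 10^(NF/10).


NF_lin = 10^(2.4/10) = 1.737801
Te = 290 * (1.737801 - 1) = 214.0 K

214.0 K


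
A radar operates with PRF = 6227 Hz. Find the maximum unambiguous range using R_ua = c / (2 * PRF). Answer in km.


R_ua = 3e8 / (2 * 6227) = 24088.6 m = 24.1 km

24.1 km


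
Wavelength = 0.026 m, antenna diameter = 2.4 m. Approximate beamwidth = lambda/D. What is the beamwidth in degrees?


BW_rad = 0.026 / 2.4 = 0.010833
BW_deg = 0.62 degrees

0.62 degrees


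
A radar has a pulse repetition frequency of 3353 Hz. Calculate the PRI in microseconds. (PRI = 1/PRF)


PRI = 1/3353 = 0.0002982404 s = 298.2 us

298.2 us


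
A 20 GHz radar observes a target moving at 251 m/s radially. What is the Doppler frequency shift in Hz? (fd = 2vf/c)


fd = 2 * 251 * 20000000000.0 / 3e8 = 33466.7 Hz

33466.7 Hz


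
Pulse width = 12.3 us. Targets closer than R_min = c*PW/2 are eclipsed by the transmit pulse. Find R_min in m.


R_min = 3e8 * 12.3e-6 / 2 = 1845.0 m

1845.0 m


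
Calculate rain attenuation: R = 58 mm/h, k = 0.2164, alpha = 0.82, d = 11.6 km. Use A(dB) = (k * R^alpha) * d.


gamma = 0.2164 * 58^0.82 = 6.043217 dB/km
A = 6.043217 * 11.6 = 70.1 dB

70.1 dB


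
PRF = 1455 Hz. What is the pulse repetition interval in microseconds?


PRI = 1/1455 = 0.0006872852 s = 687.3 us

687.3 us


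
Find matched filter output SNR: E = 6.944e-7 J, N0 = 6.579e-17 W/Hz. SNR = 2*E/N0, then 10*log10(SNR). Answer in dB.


SNR_lin = 2 * 6.944e-7 / 6.579e-17 = 2.111e10
SNR_dB = 10*log10(2.111e10) = 103.2 dB

103.2 dB


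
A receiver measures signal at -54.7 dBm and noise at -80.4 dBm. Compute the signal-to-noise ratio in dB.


SNR = -54.7 - (-80.4) = 25.7 dB

25.7 dB
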